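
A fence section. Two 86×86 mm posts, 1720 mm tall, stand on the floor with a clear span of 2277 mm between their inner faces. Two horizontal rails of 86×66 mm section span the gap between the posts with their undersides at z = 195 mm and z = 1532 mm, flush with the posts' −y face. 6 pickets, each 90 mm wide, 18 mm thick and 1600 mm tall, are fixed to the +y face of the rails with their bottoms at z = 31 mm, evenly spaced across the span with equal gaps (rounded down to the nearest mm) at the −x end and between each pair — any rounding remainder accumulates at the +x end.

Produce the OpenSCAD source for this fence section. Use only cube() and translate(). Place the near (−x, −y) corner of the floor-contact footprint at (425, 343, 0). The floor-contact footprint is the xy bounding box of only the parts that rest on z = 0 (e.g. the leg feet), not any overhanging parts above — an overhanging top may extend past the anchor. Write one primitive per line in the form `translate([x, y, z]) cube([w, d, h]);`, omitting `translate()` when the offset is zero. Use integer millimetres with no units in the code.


translate([425, 343, 0]) cube([86, 86, 1720]);
translate([2788, 343, 0]) cube([86, 86, 1720]);
translate([511, 343, 195]) cube([2277, 86, 66]);
translate([511, 343, 1532]) cube([2277, 86, 66]);
translate([759, 429, 31]) cube([90, 18, 1600]);
translate([1097, 429, 31]) cube([90, 18, 1600]);
translate([1435, 429, 31]) cube([90, 18, 1600]);
translate([1773, 429, 31]) cube([90, 18, 1600]);
translate([2111, 429, 31]) cube([90, 18, 1600]);
translate([2449, 429, 31]) cube([90, 18, 1600]);


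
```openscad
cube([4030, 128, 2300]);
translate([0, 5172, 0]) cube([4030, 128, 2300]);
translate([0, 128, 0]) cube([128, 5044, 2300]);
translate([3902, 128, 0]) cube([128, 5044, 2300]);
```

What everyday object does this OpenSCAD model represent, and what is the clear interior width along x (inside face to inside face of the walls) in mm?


A house (or room) frame. The interior width is 3774 mm.

Four 2300 mm walls enclosing a rectangle with no floor or roof — a room or house frame. Outside width is 4030 mm and wall thickness is 128 mm, so the interior width is 4030 − 2 × 128 = 3774 mm.


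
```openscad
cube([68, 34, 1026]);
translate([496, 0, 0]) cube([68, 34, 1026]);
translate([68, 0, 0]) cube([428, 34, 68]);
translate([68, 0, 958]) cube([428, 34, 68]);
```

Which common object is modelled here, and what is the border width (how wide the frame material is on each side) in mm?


A picture frame. The border width is 68 mm.

Four thin pieces enclosing a rectangular opening — a picture frame. The two full-height stiles are 1026 mm tall; the top rail sits at z = 958 and is 68 mm tall, so the border above the opening is 1026 − 958 = 68 mm, matching the stile x-width.


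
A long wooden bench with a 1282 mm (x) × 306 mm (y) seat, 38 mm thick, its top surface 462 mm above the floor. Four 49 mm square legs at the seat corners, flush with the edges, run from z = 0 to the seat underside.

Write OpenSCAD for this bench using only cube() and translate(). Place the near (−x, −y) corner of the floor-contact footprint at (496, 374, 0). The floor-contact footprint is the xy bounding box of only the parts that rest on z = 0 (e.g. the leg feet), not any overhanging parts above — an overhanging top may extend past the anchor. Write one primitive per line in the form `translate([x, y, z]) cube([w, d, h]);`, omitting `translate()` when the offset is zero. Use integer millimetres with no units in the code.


// leg_h = 462 − 38 = 424
translate([496, 374, 424]) cube([1282, 306, 38]);
translate([496, 374, 0]) cube([49, 49, 424]);
translate([496, 631, 0]) cube([49, 49, 424]);
translate([1729, 374, 0]) cube([49, 49, 424]);
translate([1729, 631, 0]) cube([49, 49, 424]);


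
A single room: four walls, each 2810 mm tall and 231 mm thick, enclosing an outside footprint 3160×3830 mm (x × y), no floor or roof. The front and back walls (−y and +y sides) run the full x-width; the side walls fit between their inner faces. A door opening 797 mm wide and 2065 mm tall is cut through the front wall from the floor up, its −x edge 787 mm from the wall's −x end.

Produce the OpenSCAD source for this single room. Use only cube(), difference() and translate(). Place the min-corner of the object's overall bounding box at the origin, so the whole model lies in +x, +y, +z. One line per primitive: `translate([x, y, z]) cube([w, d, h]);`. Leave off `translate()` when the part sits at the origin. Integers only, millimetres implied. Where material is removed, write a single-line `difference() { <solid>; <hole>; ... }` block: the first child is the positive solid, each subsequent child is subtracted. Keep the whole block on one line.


difference() { cube([3160, 231, 2810]); translate([787, 0, 0]) cube([797, 231, 2065]); }
translate([0, 3599, 0]) cube([3160, 231, 2810]);
translate([0, 231, 0]) cube([231, 3368, 2810]);
translate([2929, 231, 0]) cube([231, 3368, 2810]);


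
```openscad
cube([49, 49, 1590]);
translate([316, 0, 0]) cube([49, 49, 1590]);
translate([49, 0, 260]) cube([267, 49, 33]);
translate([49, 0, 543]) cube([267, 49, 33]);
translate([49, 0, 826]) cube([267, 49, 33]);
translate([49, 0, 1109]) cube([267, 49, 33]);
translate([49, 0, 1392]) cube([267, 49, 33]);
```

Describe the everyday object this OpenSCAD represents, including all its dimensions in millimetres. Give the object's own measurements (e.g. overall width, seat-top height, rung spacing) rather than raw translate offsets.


A straight ladder. Two 49×49 mm vertical rails, 1590 mm tall, stand 365 mm apart (outside-to-outside) with their front faces coplanar on the −y side. 5 rungs, each 49 mm deep and 33 mm tall, span between the inner faces of the rails, front faces flush with the rails. The lowest rung's underside is at z = 260 mm and rungs are spaced 283 mm apart (underside to underside).


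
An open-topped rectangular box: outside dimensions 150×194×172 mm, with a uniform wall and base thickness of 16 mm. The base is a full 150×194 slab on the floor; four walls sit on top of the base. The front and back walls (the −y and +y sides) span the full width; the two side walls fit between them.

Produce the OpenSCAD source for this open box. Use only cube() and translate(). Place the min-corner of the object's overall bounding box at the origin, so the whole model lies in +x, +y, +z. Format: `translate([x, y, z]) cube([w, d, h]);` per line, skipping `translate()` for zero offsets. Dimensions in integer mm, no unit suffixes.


cube([150, 194, 16]);
translate([0, 0, 16]) cube([150, 16, 156]);
translate([0, 178, 16]) cube([150, 16, 156]);
translate([0, 16, 16]) cube([16, 162, 156]);
translate([134, 16, 16]) cube([16, 162, 156]);


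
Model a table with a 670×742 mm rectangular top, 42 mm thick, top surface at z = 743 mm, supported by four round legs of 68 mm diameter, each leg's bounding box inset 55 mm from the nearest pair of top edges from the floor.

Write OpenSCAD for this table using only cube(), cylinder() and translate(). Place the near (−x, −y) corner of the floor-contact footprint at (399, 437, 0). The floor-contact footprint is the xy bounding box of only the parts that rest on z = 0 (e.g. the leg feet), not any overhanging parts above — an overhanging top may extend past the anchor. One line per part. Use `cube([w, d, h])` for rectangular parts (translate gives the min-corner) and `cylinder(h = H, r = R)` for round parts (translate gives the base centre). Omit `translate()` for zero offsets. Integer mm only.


translate([344, 382, 701]) cube([670, 742, 42]);
translate([433, 471, 0]) cylinder(h = 701, r = 34);
translate([925, 471, 0]) cylinder(h = 701, r = 34);
translate([433, 1035, 0]) cylinder(h = 701, r = 34);
translate([925, 1035, 0]) cylinder(h = 701, r = 34);


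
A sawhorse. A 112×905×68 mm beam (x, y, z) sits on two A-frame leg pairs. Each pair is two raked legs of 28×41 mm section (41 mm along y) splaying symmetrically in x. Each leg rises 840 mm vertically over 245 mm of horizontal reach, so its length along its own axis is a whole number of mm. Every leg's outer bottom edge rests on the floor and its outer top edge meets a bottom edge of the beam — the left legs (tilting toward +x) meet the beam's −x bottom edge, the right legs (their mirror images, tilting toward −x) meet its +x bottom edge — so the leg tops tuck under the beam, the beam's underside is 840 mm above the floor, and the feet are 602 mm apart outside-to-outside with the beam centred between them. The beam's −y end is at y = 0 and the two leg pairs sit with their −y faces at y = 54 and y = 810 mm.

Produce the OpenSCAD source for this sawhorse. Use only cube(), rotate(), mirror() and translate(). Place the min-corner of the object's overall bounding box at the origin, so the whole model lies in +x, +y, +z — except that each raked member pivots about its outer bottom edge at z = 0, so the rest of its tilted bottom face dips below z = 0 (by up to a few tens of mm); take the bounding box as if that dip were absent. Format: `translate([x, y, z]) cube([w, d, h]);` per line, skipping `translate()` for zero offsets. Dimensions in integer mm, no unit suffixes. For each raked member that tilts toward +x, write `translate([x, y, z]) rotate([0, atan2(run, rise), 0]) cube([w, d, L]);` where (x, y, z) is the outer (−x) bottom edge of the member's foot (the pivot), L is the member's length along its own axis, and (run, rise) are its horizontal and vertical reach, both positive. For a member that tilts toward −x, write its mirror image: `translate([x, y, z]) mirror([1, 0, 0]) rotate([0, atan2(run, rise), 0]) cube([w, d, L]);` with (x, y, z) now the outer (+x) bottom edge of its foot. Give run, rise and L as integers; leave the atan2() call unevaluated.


translate([245, 0, 840]) cube([112, 905, 68]);
translate([0, 54, 0]) rotate([0, atan2(245, 840), 0]) cube([28, 41, 875]);
translate([602, 54, 0]) mirror([1, 0, 0]) rotate([0, atan2(245, 840), 0]) cube([28, 41, 875]);
translate([0, 810, 0]) rotate([0, atan2(245, 840), 0]) cube([28, 41, 875]);
translate([602, 810, 0]) mirror([1, 0, 0]) rotate([0, atan2(245, 840), 0]) cube([28, 41, 875]);


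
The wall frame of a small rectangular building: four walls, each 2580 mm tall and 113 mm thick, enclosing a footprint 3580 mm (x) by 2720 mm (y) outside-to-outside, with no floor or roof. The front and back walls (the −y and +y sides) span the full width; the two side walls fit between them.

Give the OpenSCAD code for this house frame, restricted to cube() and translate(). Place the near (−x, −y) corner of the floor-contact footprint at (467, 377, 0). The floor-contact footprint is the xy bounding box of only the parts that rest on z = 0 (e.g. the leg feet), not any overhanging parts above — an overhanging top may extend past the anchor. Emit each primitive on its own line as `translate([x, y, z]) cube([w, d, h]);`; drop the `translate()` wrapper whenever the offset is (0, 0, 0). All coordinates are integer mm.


translate([467, 377, 0]) cube([3580, 113, 2580]);
translate([467, 2984, 0]) cube([3580, 113, 2580]);
translate([467, 490, 0]) cube([113, 2494, 2580]);
translate([3934, 490, 0]) cube([113, 2494, 2580]);


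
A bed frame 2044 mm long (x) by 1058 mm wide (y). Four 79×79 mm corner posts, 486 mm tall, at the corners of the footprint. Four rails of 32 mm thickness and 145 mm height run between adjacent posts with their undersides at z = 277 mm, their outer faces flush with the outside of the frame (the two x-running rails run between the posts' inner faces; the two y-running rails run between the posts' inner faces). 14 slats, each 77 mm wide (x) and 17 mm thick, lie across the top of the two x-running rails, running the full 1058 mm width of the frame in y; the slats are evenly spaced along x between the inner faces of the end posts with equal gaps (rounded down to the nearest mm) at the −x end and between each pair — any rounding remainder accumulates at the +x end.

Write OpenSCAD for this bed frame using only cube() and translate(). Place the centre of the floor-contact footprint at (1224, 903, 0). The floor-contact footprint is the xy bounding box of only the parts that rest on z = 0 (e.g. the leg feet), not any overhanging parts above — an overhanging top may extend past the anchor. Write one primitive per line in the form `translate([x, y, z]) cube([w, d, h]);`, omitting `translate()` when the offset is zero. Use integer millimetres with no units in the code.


translate([202, 374, 0]) cube([79, 79, 486]);
translate([202, 1353, 0]) cube([79, 79, 486]);
translate([2167, 374, 0]) cube([79, 79, 486]);
translate([2167, 1353, 0]) cube([79, 79, 486]);
translate([281, 374, 277]) cube([1886, 32, 145]);
translate([281, 1400, 277]) cube([1886, 32, 145]);
translate([202, 453, 277]) cube([32, 900, 145]);
translate([2214, 453, 277]) cube([32, 900, 145]);
translate([334, 374, 422]) cube([77, 1058, 17]);
translate([464, 374, 422]) cube([77, 1058, 17]);
translate([594, 374, 422]) cube([77, 1058, 17]);
translate([724, 374, 422]) cube([77, 1058, 17]);
translate([854, 374, 422]) cube([77, 1058, 17]);
translate([984, 374, 422]) cube([77, 1058, 17]);
translate([1114, 374, 422]) cube([77, 1058, 17]);
translate([1244, 374, 422]) cube([77, 1058, 17]);
translate([1374, 374, 422]) cube([77, 1058, 17]);
translate([1504, 374, 422]) cube([77, 1058, 17]);
translate([1634, 374, 422]) cube([77, 1058, 17]);
translate([1764, 374, 422]) cube([77, 1058, 17]);
translate([1894, 374, 422]) cube([77, 1058, 17]);
translate([2024, 374, 422]) cube([77, 1058, 17]);


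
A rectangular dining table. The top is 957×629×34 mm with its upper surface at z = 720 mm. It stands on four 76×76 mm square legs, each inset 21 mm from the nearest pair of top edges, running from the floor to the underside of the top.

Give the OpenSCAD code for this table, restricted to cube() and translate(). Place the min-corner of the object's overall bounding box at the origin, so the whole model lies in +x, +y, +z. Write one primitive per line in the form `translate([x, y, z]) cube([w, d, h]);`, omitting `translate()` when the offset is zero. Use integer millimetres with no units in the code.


translate([0, 0, 686]) cube([957, 629, 34]);
translate([21, 21, 0]) cube([76, 76, 686]);
translate([860, 21, 0]) cube([76, 76, 686]);
translate([21, 532, 0]) cube([76, 76, 686]);
translate([860, 532, 0]) cube([76, 76, 686]);


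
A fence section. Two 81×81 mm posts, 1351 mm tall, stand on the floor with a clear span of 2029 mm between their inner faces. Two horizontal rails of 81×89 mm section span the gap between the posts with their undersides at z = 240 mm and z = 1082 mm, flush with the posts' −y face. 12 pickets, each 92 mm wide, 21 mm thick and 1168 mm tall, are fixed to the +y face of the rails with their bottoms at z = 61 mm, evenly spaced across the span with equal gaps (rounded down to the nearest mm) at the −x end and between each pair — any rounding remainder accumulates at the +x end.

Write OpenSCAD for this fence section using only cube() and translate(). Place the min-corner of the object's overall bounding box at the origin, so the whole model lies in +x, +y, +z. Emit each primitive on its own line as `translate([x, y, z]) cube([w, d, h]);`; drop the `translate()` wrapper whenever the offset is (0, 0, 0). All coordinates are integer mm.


cube([81, 81, 1351]);
translate([2110, 0, 0]) cube([81, 81, 1351]);
translate([81, 0, 240]) cube([2029, 81, 89]);
translate([81, 0, 1082]) cube([2029, 81, 89]);
translate([152, 81, 61]) cube([92, 21, 1168]);
translate([315, 81, 61]) cube([92, 21, 1168]);
translate([478, 81, 61]) cube([92, 21, 1168]);
translate([641, 81, 61]) cube([92, 21, 1168]);
translate([804, 81, 61]) cube([92, 21, 1168]);
translate([967, 81, 61]) cube([92, 21, 1168]);
translate([1130, 81, 61]) cube([92, 21, 1168]);
translate([1293, 81, 61]) cube([92, 21, 1168]);
translate([1456, 81, 61]) cube([92, 21, 1168]);
translate([1619, 81, 61]) cube([92, 21, 1168]);
translate([1782, 81, 61]) cube([92, 21, 1168]);
translate([1945, 81, 61]) cube([92, 21, 1168]);


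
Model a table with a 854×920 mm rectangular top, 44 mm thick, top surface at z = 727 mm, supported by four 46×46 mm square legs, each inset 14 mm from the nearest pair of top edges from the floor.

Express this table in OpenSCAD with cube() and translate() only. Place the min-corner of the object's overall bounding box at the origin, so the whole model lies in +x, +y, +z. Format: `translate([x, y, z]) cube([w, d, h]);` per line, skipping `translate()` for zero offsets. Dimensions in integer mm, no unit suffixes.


translate([0, 0, 683]) cube([854, 920, 44]);
translate([14, 14, 0]) cube([46, 46, 683]);
translate([794, 14, 0]) cube([46, 46, 683]);
translate([14, 860, 0]) cube([46, 46, 683]);
translate([794, 860, 0]) cube([46, 46, 683]);


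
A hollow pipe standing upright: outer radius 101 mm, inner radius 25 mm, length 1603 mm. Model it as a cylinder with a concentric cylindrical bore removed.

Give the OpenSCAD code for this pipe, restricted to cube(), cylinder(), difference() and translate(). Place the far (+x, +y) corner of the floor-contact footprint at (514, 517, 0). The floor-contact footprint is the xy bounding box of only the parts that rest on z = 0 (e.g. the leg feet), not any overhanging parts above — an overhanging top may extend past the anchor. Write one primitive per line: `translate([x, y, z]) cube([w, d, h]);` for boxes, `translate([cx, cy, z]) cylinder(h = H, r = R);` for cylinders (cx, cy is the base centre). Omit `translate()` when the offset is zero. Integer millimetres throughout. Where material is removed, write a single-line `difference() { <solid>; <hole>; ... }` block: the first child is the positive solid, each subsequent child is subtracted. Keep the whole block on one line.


difference() { translate([413, 416, 0]) cylinder(h = 1603, r = 101); translate([413, 416, 0]) cylinder(h = 1603, r = 25); }


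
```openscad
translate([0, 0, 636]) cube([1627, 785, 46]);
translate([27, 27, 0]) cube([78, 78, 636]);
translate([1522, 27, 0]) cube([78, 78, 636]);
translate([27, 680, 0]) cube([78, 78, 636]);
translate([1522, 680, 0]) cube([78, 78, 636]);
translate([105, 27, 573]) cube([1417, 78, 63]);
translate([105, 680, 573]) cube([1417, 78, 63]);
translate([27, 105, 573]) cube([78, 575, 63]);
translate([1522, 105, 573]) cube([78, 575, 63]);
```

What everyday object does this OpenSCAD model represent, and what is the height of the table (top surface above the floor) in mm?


A table. The table height is 682 mm.

A 1627×785×46 slab sits at z = 636 on four 78 mm square posts — a table. The top surface is at 636 + 46 = 682 mm.


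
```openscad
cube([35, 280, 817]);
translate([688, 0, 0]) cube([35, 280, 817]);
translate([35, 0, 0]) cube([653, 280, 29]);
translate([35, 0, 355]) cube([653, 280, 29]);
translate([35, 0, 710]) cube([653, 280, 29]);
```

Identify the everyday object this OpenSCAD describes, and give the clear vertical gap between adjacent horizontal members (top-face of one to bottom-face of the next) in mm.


A bookshelf. The clear shelf gap is 326 mm.

Two tall side panels with 3 horizontal boards between them — a bookshelf. The first two shelf undersides are at z = 0 and z = 355; with shelf thickness 29, the clear gap is 355 − 0 − 29 = 326 mm.


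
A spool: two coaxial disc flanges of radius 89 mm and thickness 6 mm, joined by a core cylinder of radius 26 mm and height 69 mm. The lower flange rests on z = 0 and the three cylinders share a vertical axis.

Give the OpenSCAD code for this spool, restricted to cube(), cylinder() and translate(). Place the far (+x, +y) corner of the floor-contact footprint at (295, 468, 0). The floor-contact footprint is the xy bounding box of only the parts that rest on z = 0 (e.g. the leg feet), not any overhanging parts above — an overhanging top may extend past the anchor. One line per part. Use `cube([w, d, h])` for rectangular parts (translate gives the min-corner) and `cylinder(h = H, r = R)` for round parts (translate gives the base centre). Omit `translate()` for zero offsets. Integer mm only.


translate([206, 379, 0]) cylinder(h = 6, r = 89);
translate([206, 379, 6]) cylinder(h = 69, r = 26);
translate([206, 379, 75]) cylinder(h = 6, r = 89);


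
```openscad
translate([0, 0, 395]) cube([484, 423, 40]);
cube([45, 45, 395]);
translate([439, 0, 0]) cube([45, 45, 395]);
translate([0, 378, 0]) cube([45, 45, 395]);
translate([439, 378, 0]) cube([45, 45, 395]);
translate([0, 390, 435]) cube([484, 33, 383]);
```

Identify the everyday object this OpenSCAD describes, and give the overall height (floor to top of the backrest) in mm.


A chair. The overall height is 818 mm.

A slab on four corner posts with a tall panel at the back — a chair. The seat slab sits at z = 395 with thickness 40, and the 383 mm backrest starts at the seat top, so the overall height is 395 + 40 + 383 = 818 mm.


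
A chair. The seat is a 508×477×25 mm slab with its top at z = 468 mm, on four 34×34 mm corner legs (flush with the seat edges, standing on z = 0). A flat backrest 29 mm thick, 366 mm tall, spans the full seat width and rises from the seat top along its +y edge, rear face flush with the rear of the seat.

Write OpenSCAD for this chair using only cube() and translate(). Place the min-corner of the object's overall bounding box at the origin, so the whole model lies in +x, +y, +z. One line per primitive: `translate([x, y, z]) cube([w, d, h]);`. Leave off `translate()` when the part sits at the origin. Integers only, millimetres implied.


translate([0, 0, 443]) cube([508, 477, 25]);
cube([34, 34, 443]);
translate([474, 0, 0]) cube([34, 34, 443]);
translate([0, 443, 0]) cube([34, 34, 443]);
translate([474, 443, 0]) cube([34, 34, 443]);
translate([0, 448, 468]) cube([508, 29, 366]);


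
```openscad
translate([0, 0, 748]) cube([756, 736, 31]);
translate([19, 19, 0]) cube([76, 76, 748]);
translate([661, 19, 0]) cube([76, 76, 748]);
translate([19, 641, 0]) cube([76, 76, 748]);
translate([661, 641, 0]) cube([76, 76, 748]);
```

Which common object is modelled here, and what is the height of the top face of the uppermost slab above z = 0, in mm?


A table. The table height is 779 mm.

A 756×736×31 slab sits at z = 748 on four 76 mm square posts — a table. The top surface is at 748 + 31 = 779 mm.


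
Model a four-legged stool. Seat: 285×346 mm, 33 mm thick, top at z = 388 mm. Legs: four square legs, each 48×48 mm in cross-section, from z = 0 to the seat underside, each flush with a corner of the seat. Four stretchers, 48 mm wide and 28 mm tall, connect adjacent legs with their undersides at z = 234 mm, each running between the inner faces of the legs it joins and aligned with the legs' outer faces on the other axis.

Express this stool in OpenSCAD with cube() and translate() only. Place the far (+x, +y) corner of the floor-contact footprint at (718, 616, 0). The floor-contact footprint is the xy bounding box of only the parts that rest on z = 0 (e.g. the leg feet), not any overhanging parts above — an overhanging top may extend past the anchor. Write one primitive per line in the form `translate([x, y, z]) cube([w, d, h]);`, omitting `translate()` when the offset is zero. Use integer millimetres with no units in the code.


translate([433, 270, 355]) cube([285, 346, 33]);
translate([433, 270, 0]) cube([48, 48, 355]);
translate([670, 270, 0]) cube([48, 48, 355]);
translate([433, 568, 0]) cube([48, 48, 355]);
translate([670, 568, 0]) cube([48, 48, 355]);
translate([481, 270, 234]) cube([189, 48, 28]);
translate([481, 568, 234]) cube([189, 48, 28]);
translate([433, 318, 234]) cube([48, 250, 28]);
translate([670, 318, 234]) cube([48, 250, 28]);


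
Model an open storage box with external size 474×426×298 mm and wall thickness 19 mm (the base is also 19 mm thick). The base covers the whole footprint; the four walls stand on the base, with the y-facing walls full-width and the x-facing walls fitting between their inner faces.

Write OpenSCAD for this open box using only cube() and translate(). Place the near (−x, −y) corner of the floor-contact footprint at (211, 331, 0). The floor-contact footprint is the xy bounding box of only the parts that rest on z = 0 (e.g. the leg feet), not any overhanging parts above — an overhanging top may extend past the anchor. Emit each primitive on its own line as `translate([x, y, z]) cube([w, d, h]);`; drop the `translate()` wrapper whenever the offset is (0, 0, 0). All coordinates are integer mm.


translate([211, 331, 0]) cube([474, 426, 19]);
translate([211, 331, 19]) cube([474, 19, 279]);
translate([211, 738, 19]) cube([474, 19, 279]);
translate([211, 350, 19]) cube([19, 388, 279]);
translate([666, 350, 19]) cube([19, 388, 279]);


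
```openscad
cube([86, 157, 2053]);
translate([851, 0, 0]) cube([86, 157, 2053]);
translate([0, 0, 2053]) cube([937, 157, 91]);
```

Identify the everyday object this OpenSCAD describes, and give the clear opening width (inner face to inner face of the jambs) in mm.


A door frame. The clear opening width is 765 mm.

Two 2053 mm tall posts with a header on top — a door frame. The left jamb is 86 mm wide at x = 0; the right jamb starts at x = 851. The clear opening is 851 − 86 = 765 mm.


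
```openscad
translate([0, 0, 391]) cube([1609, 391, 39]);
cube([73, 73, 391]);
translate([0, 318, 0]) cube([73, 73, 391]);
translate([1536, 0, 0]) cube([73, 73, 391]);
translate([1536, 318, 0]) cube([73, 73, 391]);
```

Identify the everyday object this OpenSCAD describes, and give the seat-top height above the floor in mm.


A bench. The seat-top height is 430 mm.

A long slab on four corner posts — a bench. The slab sits at z = 391 with thickness 39, so the top is 391 + 39 = 430 mm.


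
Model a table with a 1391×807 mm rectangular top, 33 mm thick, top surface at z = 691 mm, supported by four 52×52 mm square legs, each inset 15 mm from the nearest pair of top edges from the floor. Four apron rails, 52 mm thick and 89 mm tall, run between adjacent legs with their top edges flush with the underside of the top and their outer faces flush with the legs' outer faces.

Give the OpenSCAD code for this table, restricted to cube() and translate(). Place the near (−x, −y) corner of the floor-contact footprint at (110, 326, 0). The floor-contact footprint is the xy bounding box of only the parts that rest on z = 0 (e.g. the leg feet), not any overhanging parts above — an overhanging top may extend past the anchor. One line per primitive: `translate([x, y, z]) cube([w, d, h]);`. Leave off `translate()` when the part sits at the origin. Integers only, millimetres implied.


translate([95, 311, 658]) cube([1391, 807, 33]);
translate([110, 326, 0]) cube([52, 52, 658]);
translate([1419, 326, 0]) cube([52, 52, 658]);
translate([110, 1051, 0]) cube([52, 52, 658]);
translate([1419, 1051, 0]) cube([52, 52, 658]);
translate([162, 326, 569]) cube([1257, 52, 89]);
translate([162, 1051, 569]) cube([1257, 52, 89]);
translate([110, 378, 569]) cube([52, 673, 89]);
translate([1419, 378, 569]) cube([52, 673, 89]);


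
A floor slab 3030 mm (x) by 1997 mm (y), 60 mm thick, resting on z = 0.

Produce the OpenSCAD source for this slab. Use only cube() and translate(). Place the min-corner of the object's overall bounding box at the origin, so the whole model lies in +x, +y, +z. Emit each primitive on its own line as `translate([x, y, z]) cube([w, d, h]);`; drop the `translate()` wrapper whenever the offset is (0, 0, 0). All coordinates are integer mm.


cube([3030, 1997, 60]);


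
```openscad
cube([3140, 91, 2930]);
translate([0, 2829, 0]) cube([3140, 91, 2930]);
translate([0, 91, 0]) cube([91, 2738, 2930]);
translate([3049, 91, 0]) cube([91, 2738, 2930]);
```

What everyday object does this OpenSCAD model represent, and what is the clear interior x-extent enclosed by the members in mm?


A house (or room) frame. The interior width is 2958 mm.

Four 2930 mm walls enclosing a rectangle with no floor or roof — a room or house frame. Outside width is 3140 mm and wall thickness is 91 mm, so the interior width is 3140 − 2 × 91 = 2958 mm.


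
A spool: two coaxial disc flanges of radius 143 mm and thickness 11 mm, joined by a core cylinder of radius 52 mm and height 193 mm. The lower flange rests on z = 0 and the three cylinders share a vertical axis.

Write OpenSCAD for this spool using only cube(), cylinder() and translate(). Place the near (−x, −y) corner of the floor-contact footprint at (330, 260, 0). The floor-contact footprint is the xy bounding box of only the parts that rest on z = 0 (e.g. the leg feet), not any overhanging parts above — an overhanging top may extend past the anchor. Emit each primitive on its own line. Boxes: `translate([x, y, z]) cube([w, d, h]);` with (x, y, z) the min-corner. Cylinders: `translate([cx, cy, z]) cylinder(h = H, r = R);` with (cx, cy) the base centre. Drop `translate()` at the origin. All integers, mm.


translate([473, 403, 0]) cylinder(h = 11, r = 143);
translate([473, 403, 11]) cylinder(h = 193, r = 52);
translate([473, 403, 204]) cylinder(h = 11, r = 143);


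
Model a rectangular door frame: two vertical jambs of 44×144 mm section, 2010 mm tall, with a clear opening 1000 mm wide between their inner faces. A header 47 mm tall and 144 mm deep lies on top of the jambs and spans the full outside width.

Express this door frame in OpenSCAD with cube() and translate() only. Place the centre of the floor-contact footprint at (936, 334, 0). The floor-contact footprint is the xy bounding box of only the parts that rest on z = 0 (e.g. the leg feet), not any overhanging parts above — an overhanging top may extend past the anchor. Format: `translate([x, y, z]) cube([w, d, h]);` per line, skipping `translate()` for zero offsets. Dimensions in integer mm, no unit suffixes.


translate([392, 262, 0]) cube([44, 144, 2010]);
translate([1436, 262, 0]) cube([44, 144, 2010]);
translate([392, 262, 2010]) cube([1088, 144, 47]);


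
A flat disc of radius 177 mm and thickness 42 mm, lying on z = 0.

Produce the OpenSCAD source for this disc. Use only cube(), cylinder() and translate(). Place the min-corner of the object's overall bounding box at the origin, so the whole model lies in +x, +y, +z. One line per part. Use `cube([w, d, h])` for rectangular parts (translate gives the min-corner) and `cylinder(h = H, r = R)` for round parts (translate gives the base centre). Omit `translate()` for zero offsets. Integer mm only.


translate([177, 177, 0]) cylinder(h = 42, r = 177);


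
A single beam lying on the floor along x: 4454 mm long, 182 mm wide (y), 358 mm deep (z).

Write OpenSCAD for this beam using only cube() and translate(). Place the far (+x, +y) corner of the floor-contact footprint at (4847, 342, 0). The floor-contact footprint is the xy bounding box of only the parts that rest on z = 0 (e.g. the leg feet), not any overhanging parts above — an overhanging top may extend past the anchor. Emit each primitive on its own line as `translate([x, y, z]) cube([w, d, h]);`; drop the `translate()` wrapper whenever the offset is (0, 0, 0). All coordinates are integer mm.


translate([393, 160, 0]) cube([4454, 182, 358]);


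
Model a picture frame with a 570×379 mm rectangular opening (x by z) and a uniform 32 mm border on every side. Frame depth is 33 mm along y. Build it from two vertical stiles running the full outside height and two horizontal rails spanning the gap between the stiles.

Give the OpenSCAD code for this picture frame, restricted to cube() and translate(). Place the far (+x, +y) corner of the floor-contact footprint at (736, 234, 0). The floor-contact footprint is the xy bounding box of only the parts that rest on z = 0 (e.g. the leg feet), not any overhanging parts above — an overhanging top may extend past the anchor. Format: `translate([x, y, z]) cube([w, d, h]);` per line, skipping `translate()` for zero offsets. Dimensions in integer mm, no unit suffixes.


translate([102, 201, 0]) cube([32, 33, 443]);
translate([704, 201, 0]) cube([32, 33, 443]);
translate([134, 201, 0]) cube([570, 33, 32]);
translate([134, 201, 411]) cube([570, 33, 32]);


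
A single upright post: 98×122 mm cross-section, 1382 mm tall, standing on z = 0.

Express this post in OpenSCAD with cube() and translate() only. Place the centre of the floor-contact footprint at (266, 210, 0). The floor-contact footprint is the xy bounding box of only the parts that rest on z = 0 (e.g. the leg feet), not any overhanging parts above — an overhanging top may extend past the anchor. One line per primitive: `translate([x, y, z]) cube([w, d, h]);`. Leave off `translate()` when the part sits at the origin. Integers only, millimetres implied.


translate([217, 149, 0]) cube([98, 122, 1382]);


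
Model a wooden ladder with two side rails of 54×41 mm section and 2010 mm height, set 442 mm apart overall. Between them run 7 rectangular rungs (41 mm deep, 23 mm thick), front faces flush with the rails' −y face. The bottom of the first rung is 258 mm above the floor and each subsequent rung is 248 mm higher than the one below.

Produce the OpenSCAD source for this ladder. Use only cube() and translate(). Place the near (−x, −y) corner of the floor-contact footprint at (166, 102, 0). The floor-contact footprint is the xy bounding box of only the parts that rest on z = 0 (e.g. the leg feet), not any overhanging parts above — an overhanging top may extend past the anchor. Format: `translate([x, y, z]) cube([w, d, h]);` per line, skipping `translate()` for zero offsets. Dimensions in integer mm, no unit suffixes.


translate([166, 102, 0]) cube([54, 41, 2010]);
translate([554, 102, 0]) cube([54, 41, 2010]);
translate([220, 102, 258]) cube([334, 41, 23]);
translate([220, 102, 506]) cube([334, 41, 23]);
translate([220, 102, 754]) cube([334, 41, 23]);
translate([220, 102, 1002]) cube([334, 41, 23]);
translate([220, 102, 1250]) cube([334, 41, 23]);
translate([220, 102, 1498]) cube([334, 41, 23]);
translate([220, 102, 1746]) cube([334, 41, 23]);


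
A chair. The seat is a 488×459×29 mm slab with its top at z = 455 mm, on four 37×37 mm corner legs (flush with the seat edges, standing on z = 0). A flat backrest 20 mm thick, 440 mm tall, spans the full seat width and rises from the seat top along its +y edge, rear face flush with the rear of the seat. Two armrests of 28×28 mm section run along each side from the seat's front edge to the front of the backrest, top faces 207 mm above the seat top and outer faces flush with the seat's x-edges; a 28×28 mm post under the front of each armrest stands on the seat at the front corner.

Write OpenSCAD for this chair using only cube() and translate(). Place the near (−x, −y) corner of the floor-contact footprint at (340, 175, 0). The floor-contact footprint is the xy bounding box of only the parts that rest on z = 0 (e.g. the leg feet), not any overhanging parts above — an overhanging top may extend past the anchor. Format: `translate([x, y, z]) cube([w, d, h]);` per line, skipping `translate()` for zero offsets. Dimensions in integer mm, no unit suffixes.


// leg_h = 455 - 29 = 426
// arm post h = 207 - 28 = 179
translate([340, 175, 426]) cube([488, 459, 29]);
translate([340, 175, 0]) cube([37, 37, 426]);
translate([791, 175, 0]) cube([37, 37, 426]);
translate([340, 597, 0]) cube([37, 37, 426]);
translate([791, 597, 0]) cube([37, 37, 426]);
translate([340, 614, 455]) cube([488, 20, 440]);
translate([340, 175, 634]) cube([28, 439, 28]);
translate([800, 175, 634]) cube([28, 439, 28]);
translate([340, 175, 455]) cube([28, 28, 179]);
translate([800, 175, 455]) cube([28, 28, 179]);


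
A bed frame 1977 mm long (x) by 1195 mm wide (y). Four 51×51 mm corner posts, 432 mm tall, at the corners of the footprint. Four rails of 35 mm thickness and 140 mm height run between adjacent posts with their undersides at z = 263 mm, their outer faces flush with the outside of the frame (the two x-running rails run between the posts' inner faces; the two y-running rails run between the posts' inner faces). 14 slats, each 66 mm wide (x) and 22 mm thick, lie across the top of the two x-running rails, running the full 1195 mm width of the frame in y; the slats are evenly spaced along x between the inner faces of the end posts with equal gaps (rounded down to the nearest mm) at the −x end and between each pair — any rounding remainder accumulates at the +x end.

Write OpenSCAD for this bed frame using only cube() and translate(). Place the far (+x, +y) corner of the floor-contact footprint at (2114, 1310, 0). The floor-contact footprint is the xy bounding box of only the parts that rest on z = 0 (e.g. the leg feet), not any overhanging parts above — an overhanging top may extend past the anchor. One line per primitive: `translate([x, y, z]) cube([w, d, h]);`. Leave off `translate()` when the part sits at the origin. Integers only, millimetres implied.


translate([137, 115, 0]) cube([51, 51, 432]);
translate([137, 1259, 0]) cube([51, 51, 432]);
translate([2063, 115, 0]) cube([51, 51, 432]);
translate([2063, 1259, 0]) cube([51, 51, 432]);
translate([188, 115, 263]) cube([1875, 35, 140]);
translate([188, 1275, 263]) cube([1875, 35, 140]);
translate([137, 166, 263]) cube([35, 1093, 140]);
translate([2079, 166, 263]) cube([35, 1093, 140]);
translate([251, 115, 403]) cube([66, 1195, 22]);
translate([380, 115, 403]) cube([66, 1195, 22]);
translate([509, 115, 403]) cube([66, 1195, 22]);
translate([638, 115, 403]) cube([66, 1195, 22]);
translate([767, 115, 403]) cube([66, 1195, 22]);
translate([896, 115, 403]) cube([66, 1195, 22]);
translate([1025, 115, 403]) cube([66, 1195, 22]);
translate([1154, 115, 403]) cube([66, 1195, 22]);
translate([1283, 115, 403]) cube([66, 1195, 22]);
translate([1412, 115, 403]) cube([66, 1195, 22]);
translate([1541, 115, 403]) cube([66, 1195, 22]);
translate([1670, 115, 403]) cube([66, 1195, 22]);
translate([1799, 115, 403]) cube([66, 1195, 22]);
translate([1928, 115, 403]) cube([66, 1195, 22]);


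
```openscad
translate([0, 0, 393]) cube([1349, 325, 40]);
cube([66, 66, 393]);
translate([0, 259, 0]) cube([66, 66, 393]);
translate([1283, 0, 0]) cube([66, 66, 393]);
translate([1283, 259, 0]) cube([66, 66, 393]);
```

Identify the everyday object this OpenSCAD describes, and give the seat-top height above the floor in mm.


A bench. The seat-top height is 433 mm.

A long slab on four corner posts — a bench. The slab sits at z = 393 with thickness 40, so the top is 393 + 40 = 433 mm.


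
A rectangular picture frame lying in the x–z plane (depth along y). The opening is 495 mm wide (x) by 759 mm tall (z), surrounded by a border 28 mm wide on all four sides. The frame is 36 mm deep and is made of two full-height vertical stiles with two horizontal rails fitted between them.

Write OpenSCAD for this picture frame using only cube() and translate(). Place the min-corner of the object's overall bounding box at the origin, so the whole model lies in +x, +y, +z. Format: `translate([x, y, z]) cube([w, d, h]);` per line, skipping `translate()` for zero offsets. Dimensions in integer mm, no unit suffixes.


cube([28, 36, 815]);
translate([523, 0, 0]) cube([28, 36, 815]);
translate([28, 0, 0]) cube([495, 36, 28]);
translate([28, 0, 787]) cube([495, 36, 28]);


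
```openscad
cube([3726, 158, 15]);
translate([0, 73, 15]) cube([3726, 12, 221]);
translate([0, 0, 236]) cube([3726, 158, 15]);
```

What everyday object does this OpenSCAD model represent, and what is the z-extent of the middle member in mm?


An I-beam. The web height is 221 mm.

Two wide flanges with a thin centred web — an I-beam. Overall 251 mm minus two 15 mm flanges gives a web of 251 − 2·15 = 221 mm.


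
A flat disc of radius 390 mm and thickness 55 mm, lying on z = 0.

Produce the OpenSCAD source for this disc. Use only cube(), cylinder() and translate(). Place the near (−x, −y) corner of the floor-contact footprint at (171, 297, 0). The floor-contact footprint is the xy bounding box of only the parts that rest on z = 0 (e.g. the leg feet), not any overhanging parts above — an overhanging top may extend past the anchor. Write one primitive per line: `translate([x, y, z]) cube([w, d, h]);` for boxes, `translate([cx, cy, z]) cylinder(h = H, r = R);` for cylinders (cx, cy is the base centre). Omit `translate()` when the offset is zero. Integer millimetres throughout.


translate([561, 687, 0]) cylinder(h = 55, r = 390);
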